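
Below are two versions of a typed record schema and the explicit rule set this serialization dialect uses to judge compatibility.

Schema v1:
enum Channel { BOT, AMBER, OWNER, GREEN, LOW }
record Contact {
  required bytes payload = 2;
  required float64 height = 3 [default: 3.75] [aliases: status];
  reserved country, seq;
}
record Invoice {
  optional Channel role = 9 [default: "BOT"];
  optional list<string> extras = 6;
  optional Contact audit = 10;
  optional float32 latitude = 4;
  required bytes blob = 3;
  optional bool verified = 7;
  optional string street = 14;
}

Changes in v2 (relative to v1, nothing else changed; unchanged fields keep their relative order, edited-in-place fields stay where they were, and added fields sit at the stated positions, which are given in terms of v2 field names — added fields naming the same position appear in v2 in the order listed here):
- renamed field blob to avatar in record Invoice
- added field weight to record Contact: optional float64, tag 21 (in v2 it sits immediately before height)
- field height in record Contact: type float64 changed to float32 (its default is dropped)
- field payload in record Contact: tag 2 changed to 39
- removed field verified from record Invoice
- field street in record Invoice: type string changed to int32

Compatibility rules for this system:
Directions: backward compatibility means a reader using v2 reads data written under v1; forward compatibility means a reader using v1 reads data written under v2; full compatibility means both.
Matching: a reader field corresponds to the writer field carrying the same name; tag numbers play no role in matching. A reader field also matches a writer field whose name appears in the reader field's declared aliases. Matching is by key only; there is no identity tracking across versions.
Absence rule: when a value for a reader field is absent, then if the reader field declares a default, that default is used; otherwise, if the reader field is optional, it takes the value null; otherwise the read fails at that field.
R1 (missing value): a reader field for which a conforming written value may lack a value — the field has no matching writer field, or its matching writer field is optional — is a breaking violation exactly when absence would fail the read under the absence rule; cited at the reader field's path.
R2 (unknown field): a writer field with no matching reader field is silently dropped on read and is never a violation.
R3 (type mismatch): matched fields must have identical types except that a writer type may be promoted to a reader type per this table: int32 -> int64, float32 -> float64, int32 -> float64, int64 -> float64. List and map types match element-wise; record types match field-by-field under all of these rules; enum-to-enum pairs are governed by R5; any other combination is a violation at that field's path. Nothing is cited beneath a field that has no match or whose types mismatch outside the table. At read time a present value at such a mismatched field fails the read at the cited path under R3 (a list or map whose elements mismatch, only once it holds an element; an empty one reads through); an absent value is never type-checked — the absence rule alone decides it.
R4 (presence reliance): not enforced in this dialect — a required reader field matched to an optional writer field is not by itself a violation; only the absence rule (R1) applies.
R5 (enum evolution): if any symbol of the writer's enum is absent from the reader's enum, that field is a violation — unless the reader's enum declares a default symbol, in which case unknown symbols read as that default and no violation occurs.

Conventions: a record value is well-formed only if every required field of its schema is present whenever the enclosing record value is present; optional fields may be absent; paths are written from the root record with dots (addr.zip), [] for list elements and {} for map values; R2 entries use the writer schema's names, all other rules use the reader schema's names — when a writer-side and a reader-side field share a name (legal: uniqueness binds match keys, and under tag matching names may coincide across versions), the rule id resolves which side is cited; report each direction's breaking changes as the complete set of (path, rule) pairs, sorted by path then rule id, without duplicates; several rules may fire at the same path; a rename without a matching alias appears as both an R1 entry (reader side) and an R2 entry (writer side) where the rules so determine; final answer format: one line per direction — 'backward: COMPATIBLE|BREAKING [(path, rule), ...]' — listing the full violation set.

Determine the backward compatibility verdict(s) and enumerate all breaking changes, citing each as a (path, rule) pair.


backward: BREAKING [(audit.height, R3), (avatar, R1), (street, R3)]

the writer's type comes first in each Invoice pair
checking backward for Invoice: reader v2 against writer v1:
  role <- role (Channel -> Channel, writer optional)
  extras <- extras (list<string> -> list<string>, writer optional)
  audit <- audit (Contact -> Contact, writer optional)
  latitude <- latitude (float32 -> float32, writer optional)
  avatar: no writer-side match
  street <- street (string -> int32, writer optional)
  writer blob: unknown to reader
  writer verified: unknown to reader
  audit.payload <- audit.payload (bytes -> bytes, writer required)
  audit.weight: no writer-side match
  audit.height <- audit.height (float64 -> float32, writer required)
  rule R3 violated at audit.height
  rule R1 violated at avatar
  rule R3 violated at street
  => backward: BREAKING (3)
ruling out the remaining Invoice differences:
  added field weight to record Contact: optional float64, tag 21 (in v2 it sits immediately before height) -> no rule fires on it in Invoice's dialect; the asked verdict holds
  field payload in record Contact: tag 2 changed to 39 -> no rule fires on it in Invoice's dialect; the asked verdict holds
  removed field verified from record Invoice -> no rule fires on it in Invoice's dialect; the asked verdict holds


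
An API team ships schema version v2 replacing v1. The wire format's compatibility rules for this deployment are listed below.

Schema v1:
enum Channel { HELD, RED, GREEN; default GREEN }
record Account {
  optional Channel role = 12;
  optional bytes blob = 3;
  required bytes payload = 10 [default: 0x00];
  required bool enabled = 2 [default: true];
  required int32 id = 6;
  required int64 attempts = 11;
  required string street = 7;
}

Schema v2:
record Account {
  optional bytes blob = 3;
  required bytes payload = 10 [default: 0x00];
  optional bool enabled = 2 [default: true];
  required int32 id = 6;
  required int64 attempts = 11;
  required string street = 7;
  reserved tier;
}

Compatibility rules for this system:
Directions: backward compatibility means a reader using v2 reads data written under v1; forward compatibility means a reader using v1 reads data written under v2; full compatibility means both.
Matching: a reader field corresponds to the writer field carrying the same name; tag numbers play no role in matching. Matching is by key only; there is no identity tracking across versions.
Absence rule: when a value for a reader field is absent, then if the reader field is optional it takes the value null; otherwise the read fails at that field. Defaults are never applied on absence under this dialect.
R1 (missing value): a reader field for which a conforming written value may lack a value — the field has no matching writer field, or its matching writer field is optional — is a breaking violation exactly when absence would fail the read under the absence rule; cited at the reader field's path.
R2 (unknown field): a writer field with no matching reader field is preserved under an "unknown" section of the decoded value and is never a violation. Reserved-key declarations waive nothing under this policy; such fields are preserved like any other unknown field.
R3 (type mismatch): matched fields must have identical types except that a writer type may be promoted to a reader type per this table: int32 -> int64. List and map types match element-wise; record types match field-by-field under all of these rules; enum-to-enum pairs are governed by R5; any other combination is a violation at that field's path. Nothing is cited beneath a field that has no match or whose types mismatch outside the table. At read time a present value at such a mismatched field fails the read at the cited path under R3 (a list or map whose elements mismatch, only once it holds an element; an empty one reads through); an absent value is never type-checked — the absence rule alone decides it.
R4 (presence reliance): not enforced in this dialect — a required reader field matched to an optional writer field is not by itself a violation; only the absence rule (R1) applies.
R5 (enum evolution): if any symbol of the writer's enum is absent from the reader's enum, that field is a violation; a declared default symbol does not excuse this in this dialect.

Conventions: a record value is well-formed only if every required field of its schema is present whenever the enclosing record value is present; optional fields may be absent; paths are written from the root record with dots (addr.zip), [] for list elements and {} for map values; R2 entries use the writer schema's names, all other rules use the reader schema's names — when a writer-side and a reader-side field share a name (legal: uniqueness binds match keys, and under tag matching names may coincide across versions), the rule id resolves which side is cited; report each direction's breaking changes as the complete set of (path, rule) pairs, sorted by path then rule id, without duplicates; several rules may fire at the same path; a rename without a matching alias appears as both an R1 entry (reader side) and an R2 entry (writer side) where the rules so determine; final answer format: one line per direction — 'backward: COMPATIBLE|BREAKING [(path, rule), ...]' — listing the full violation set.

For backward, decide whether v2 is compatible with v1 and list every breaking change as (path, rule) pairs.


the writer's type comes first in each Account pair
checking backward for Account: reader v2 against writer v1:
  blob <- blob (bytes -> bytes, writer optional)
  payload <- payload (bytes -> bytes, writer required)
  enabled <- enabled (bool -> bool, writer required)
  id <- id (int32 -> int32, writer required)
  attempts <- attempts (int64 -> int64, writer required)
  street <- street (string -> string, writer required)
  writer role: unknown to reader
  nothing fires on Account: backward is COMPATIBLE
ruling out the remaining Account differences:
  field enabled in record Account: required changed to optional -> affects forward compatibility only, which is not asked
  removed field role from record Account -> fires no rule on Account, leaving the asked answer as it is

backward: COMPATIBLE []


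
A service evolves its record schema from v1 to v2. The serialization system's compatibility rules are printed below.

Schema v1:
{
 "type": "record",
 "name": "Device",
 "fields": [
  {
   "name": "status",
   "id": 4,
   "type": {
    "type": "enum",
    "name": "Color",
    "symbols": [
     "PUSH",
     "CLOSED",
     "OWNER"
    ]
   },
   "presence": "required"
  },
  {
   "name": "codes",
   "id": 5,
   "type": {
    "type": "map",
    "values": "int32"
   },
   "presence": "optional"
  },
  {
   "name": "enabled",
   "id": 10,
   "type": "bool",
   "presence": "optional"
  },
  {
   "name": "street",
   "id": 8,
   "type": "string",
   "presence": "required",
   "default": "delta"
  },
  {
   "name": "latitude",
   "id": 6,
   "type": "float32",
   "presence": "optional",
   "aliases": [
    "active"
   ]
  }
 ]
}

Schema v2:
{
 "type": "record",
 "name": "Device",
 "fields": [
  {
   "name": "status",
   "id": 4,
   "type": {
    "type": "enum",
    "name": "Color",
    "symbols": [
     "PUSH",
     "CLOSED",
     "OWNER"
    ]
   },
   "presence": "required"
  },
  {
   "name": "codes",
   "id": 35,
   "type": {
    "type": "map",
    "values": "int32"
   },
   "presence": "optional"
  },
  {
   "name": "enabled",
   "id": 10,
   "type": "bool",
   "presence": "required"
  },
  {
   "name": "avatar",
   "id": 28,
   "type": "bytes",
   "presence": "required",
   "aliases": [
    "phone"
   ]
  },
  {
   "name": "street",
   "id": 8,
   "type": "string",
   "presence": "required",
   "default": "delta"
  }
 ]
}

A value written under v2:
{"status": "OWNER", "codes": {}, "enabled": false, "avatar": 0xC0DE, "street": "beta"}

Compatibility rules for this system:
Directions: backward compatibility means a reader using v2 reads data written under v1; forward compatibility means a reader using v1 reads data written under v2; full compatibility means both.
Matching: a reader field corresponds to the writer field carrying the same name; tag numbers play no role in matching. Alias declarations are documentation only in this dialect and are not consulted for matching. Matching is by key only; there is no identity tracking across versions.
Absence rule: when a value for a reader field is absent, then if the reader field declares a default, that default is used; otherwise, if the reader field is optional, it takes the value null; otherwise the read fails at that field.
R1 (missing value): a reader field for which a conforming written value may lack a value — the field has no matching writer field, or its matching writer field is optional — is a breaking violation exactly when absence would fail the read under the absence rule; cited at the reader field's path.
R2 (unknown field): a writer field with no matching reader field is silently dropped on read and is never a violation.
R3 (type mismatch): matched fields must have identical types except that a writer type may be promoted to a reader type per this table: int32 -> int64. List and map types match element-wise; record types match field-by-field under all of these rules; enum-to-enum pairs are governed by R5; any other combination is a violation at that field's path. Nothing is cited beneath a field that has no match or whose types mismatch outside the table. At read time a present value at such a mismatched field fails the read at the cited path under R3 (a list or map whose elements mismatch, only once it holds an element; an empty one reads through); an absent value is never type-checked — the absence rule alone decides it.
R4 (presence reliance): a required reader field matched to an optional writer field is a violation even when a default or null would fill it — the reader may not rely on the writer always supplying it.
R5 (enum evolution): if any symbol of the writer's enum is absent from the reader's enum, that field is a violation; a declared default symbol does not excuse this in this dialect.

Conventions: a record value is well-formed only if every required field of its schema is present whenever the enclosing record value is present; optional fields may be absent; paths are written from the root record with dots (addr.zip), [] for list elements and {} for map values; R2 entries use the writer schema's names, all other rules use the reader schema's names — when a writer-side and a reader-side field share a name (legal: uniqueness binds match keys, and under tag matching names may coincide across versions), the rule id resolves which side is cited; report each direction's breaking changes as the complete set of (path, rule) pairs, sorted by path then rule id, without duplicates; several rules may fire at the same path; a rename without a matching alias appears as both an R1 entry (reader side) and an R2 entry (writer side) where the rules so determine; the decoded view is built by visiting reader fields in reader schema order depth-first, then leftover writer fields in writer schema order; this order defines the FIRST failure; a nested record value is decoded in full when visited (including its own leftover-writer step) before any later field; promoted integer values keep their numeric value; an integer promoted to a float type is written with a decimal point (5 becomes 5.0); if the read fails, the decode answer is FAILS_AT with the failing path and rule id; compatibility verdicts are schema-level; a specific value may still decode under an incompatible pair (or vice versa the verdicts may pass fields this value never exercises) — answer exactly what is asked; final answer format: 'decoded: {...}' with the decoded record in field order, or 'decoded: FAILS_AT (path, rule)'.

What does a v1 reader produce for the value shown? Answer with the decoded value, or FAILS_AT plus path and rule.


each type pair in Device: writer, then reader
decode (reader v1):
  status := "OWNER"
  codes := {}
  enabled := false
  street := "beta"
  latitude := null (not supplied -> null)
  writer avatar: unmatched, discarded
  => decoded: {"status": "OWNER", "codes": {}, "enabled": false, "street": "beta", "latitude": null}
diffs on Device not affecting the asked answer:
  removed field latitude from record Device -> fires no rule on Device under this dialect and leaves the result unchanged
  field enabled in record Device: optional changed to required -> schema-level compatibility only; this Device value's decode is unchanged
  field codes in record Device: tag 5 changed to 35 -> fires no rule on Device under this dialect and leaves the result unchanged
  added field avatar to record Device: required bytes, tag 28 (in v2 it sits immediately before street) -> schema-level compatibility only; this Device value's decode is unchanged

decoded: {"status": "OWNER", "codes": {}, "enabled": false, "street": "beta", "latitude": null}


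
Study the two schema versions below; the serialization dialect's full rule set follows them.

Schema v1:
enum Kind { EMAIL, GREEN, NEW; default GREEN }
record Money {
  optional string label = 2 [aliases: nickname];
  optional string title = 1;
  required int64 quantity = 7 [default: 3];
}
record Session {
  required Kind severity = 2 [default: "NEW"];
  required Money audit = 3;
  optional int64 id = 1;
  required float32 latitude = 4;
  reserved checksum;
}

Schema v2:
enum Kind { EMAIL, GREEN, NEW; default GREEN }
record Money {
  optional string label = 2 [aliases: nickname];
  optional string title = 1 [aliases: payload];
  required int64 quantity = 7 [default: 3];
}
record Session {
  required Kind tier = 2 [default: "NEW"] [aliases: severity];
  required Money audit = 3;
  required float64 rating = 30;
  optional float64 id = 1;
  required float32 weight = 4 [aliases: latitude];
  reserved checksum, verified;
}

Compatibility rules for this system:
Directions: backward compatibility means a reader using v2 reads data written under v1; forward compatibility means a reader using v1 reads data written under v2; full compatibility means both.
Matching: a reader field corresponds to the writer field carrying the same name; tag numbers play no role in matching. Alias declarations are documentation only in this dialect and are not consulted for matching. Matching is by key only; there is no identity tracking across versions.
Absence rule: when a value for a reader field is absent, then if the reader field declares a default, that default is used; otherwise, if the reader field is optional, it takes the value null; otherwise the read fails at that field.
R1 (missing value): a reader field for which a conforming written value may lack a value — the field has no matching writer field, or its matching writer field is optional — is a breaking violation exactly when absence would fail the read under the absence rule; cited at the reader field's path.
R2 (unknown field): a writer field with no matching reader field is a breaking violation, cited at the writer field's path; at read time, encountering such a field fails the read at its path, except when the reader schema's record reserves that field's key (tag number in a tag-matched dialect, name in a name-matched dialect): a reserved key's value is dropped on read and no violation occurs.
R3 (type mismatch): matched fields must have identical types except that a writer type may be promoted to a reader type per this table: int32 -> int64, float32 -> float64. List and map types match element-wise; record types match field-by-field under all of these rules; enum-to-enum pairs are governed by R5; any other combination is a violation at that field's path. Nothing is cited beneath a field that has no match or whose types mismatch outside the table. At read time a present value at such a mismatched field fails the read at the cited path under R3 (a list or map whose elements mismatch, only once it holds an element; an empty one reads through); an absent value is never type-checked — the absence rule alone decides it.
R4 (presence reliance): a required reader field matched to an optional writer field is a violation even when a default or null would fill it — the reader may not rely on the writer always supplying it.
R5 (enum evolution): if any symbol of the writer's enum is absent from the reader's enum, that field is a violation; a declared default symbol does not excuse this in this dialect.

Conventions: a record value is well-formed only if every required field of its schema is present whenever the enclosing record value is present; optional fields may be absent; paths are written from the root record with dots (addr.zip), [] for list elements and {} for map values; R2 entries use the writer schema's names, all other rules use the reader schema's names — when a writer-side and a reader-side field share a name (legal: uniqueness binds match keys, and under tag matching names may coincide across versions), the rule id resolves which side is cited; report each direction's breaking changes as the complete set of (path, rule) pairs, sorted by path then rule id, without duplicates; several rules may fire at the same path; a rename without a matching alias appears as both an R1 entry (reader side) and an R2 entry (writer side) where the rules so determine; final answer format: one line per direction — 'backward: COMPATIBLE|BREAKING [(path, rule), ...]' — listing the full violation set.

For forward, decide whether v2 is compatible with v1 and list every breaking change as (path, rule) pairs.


arrows below run writer -> reader for Session
forward pass over Session, reader schema v1, writer schema v2:
  no writer field matches reader severity
  audit: Money -> Money, writer required; from audit
  id: float64 -> int64, writer optional; from id
  no writer field matches reader latitude
  writer tier: unknown to reader
  writer rating: unknown to reader
  writer weight: unknown to reader
  audit.label: string -> string, writer optional; from audit.label
  audit.title: string -> string, writer optional; from audit.title
  audit.quantity: int64 -> int64, writer required; from audit.quantity
  violation R3 at id
  violation R1 at latitude
  violation R2 at rating
  violation R2 at tier
  violation R2 at weight
  => forward: BREAKING (5)

forward: BREAKING [(id, R3), (latitude, R1), (rating, R2), (tier, R2), (weight, R2)]


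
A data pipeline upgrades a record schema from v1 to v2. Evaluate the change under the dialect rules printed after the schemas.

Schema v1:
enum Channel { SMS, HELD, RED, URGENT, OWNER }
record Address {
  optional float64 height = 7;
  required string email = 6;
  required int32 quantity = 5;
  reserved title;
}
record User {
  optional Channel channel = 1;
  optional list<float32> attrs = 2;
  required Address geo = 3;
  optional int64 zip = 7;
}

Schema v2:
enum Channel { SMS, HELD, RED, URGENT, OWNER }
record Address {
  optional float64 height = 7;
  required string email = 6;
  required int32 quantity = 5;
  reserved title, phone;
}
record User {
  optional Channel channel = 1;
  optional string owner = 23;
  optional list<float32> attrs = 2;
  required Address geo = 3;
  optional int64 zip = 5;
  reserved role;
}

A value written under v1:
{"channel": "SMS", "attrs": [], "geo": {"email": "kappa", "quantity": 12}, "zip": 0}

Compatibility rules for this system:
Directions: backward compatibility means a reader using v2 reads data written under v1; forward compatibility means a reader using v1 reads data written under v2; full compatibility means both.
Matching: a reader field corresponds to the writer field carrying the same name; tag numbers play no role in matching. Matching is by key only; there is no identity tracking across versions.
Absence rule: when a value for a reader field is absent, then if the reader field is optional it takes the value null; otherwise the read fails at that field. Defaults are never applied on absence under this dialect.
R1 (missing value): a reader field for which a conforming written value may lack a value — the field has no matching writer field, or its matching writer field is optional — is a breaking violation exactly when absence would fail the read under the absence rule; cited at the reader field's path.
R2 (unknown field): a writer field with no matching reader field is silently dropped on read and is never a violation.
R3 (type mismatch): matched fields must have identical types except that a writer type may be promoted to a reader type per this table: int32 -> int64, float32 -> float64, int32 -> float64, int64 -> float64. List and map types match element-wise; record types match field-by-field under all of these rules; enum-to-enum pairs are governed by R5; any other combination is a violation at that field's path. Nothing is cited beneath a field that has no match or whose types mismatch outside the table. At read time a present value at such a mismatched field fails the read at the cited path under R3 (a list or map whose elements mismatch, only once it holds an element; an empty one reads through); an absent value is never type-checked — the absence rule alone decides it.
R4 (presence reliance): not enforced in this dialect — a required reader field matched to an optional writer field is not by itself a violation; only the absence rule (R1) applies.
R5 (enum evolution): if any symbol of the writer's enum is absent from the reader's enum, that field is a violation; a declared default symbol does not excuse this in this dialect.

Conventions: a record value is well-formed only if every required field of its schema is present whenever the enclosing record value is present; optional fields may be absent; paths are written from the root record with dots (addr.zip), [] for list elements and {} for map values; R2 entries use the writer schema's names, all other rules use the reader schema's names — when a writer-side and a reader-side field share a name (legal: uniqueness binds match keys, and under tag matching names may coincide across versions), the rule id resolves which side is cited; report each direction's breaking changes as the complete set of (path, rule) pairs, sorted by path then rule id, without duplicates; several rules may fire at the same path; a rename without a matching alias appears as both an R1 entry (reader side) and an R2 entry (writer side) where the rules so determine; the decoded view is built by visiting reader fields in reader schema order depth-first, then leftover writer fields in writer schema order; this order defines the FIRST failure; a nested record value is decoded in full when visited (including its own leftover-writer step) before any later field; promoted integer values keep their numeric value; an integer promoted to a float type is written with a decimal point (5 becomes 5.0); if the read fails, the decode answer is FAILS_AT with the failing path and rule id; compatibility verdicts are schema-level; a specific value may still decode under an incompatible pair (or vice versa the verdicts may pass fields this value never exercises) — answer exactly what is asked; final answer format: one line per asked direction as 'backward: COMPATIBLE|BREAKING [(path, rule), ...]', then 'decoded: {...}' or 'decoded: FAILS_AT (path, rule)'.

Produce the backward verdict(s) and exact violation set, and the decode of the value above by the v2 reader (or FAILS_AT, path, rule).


backward: COMPATIBLE []; decoded: {"channel": "SMS", "owner": null, "attrs": [], "geo": {"height": null, "email": "kappa", "quantity": 12}, "zip": 0}

each type pair in User: writer, then reader
backward pass over User, reader schema v2, writer schema v1:
  Channel -> Channel, writer optional: channel aligns to channel
  owner: no writer-side match
  list<float32> -> list<float32>, writer optional: attrs aligns to attrs
  Address -> Address, writer required: geo aligns to geo
  int64 -> int64, writer optional: zip aligns to zip
  float64 -> float64, writer optional: geo.height aligns to geo.height
  string -> string, writer required: geo.email aligns to geo.email
  int32 -> int32, writer required: geo.quantity aligns to geo.quantity
  => no violations; backward on User: COMPATIBLE
migrating the User value to v2:
  channel := "SMS"
  owner := null (absent, optional -> null)
  attrs := []
  geo.height := null (absent, optional -> null)
  geo.email := "kappa"
  geo.quantity := 12
  zip := 0
  => decoded: {"channel": "SMS", "owner": null, "attrs": [], "geo": {"height": null, "email": "kappa", "quantity": 12}, "zip": 0}
checking off the User differences that do not matter here:
  field zip in record User: tag 7 changed to 5 -> no rule fires on it in User's dialect; the asked verdict holds


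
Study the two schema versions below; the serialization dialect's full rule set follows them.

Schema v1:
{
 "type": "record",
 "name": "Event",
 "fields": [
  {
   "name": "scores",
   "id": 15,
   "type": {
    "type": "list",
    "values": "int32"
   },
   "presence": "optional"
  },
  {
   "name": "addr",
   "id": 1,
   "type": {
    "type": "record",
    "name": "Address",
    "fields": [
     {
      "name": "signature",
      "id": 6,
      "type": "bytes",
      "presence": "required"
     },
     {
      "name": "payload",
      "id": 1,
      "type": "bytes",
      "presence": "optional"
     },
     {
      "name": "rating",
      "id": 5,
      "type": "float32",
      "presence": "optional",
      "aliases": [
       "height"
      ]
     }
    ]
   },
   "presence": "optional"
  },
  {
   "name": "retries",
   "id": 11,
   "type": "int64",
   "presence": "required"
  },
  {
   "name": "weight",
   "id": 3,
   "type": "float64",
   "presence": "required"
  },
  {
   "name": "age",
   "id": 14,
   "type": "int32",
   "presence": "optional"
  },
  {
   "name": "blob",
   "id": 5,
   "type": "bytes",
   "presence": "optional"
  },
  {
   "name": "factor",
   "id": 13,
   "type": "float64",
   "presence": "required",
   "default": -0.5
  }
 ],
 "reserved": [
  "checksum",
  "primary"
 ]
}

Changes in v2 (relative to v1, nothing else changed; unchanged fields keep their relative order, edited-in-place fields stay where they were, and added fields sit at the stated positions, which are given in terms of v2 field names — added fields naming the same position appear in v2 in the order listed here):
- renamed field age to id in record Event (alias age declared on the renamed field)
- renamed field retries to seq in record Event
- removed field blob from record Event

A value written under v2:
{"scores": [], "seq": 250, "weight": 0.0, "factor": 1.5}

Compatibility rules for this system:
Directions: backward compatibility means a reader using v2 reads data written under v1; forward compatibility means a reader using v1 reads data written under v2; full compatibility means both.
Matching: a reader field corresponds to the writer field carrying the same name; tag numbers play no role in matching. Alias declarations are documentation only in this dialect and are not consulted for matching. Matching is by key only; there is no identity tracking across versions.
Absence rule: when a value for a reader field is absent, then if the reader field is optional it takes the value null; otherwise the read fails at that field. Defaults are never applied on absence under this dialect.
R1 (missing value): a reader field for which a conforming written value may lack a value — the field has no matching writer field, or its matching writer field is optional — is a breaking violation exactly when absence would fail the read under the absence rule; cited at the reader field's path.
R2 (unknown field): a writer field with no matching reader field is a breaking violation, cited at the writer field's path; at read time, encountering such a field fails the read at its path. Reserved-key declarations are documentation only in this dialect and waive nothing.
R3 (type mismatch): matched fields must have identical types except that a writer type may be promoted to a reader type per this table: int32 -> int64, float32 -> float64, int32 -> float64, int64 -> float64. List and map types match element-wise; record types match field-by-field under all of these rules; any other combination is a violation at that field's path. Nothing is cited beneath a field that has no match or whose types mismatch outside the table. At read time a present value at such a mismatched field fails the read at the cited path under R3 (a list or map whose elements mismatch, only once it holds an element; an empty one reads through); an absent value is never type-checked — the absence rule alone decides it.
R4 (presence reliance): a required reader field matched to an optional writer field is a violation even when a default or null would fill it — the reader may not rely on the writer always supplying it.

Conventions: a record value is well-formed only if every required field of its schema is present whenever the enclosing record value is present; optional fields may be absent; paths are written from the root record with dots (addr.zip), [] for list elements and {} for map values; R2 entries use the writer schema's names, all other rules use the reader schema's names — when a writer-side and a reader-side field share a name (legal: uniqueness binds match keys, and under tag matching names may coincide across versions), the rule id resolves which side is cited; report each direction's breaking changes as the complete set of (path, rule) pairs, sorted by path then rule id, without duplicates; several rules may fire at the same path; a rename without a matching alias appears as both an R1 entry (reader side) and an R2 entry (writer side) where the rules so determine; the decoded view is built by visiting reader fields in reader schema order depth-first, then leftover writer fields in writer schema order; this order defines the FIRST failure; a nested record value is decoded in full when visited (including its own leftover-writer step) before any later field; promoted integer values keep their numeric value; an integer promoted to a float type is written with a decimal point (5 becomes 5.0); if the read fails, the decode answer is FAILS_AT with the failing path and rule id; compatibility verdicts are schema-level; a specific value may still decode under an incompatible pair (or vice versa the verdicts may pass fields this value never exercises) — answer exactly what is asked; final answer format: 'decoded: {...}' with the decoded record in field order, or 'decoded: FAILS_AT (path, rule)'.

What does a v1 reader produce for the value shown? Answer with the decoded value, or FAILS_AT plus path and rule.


decoded: FAILS_AT (retries, R1)

in Event below, arrows point writer -> reader
decode walk for Event under reader schema v1:
  scores := []
  addr := null (absent, optional -> null)
  read fails at retries under R1 (no fill)
  => FAILS_AT (retries, R1)
diffs on Event not affecting the asked answer:
  renamed field age to id in record Event (alias age declared on the renamed field) -> shifts the Event verdicts, not this decode
  removed field blob from record Event -> shifts the Event verdicts, not this decode


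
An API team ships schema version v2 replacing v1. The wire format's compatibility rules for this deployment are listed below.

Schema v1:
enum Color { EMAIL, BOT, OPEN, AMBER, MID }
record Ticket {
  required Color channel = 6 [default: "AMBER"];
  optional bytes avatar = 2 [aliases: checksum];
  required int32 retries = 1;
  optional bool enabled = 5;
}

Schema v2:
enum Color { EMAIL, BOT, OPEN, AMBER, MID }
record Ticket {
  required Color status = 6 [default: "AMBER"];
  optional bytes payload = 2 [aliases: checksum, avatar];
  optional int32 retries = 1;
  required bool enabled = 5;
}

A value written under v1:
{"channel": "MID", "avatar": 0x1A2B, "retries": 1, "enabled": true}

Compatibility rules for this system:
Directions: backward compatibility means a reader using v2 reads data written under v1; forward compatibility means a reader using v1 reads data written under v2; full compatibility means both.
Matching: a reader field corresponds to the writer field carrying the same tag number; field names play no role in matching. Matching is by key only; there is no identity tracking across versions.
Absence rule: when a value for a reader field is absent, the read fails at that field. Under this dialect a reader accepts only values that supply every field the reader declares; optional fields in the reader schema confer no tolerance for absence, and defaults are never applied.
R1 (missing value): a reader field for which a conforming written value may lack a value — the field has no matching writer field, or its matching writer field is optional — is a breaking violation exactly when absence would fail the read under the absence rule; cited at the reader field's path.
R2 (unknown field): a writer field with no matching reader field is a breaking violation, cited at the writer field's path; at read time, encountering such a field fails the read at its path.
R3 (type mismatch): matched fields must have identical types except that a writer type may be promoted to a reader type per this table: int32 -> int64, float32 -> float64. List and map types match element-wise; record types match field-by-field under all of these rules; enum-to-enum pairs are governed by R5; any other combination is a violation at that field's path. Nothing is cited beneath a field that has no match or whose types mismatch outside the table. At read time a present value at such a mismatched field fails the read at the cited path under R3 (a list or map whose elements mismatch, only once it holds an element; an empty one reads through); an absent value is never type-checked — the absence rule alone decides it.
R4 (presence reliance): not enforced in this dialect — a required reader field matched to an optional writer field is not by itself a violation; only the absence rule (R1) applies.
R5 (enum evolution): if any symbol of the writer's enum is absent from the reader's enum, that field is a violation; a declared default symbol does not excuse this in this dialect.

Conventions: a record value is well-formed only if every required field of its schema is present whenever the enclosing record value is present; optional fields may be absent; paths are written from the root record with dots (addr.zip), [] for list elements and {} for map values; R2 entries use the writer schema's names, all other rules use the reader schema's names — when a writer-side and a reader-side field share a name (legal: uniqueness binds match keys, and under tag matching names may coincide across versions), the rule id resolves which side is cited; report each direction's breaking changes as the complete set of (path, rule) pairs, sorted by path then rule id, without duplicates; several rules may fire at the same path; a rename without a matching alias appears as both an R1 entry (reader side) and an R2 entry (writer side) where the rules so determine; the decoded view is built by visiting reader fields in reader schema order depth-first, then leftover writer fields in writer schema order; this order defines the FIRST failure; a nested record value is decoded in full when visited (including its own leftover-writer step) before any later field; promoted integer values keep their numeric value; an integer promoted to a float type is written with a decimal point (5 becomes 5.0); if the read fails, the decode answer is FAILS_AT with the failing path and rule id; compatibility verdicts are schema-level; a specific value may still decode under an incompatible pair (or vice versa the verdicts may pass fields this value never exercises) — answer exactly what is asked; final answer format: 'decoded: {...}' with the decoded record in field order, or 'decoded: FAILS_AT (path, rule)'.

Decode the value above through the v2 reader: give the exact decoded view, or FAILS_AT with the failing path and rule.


each type pair in Ticket: writer, then reader
decode (reader v2):
  status := "MID" (from writer channel)
  payload := 0x1A2B (from writer avatar)
  retries := 1
  enabled := true
  => decoded: {"status": "MID", "payload": 0x1A2B, "retries": 1, "enabled": true}
checking off the Ticket differences that do not matter here:
  field enabled in record Ticket: optional changed to required -> a verdict-level change on Ticket — the shown value reads the same
  field retries in record Ticket: required changed to optional -> a verdict-level change on Ticket — the shown value reads the same

decoded: {"status": "MID", "payload": 0x1A2B, "retries": 1, "enabled": true}
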